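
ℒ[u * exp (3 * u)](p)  (p - 3)^ (-2)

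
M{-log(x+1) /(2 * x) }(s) pi * csc(pi * s) /(2 * (s - 1) ) 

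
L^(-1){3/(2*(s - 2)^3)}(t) 3*t^2*exp(2*t)/4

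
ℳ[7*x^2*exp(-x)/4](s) 7*gamma(s + 2)/4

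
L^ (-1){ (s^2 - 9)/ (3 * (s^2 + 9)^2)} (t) t * cos (3 * t)/3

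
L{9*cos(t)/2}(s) 9*s/(2*(s^2 + 1))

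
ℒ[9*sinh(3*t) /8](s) 27/(8*(s^2 - 9) ) 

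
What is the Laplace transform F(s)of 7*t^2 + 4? 14/s^3 + 4/s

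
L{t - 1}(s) s^(-2)-1/s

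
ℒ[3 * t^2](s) 6/s^3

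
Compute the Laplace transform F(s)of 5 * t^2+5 10/s^3+5/s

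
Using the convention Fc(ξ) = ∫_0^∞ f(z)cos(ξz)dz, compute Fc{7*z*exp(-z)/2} 7*(1 - ξ^2)/(2*(ξ^2 + 1)^2)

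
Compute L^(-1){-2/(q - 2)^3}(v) -v^2 * exp(2 * v)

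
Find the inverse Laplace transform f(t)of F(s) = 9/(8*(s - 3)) 9*exp(3*t)/8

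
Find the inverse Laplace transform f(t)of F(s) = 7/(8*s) 7/8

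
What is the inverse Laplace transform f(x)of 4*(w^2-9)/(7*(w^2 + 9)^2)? 4*x*cos(3*x)/7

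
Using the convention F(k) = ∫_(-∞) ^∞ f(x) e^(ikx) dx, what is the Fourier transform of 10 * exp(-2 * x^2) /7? 5 * sqrt(2) * sqrt(pi) * exp(-k^2/8) /7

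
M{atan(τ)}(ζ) -pi*sec(pi*ζ/2)/(2*ζ)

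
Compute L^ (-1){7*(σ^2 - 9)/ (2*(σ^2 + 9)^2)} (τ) 7*τ*cos (3*τ)/2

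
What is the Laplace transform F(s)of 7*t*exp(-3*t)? 7/(s+3)^2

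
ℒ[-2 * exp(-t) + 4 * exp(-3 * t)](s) 4/(s + 3) - 2/(s + 1) 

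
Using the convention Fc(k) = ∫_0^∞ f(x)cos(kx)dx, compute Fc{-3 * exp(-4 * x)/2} -6/(k^2 + 16)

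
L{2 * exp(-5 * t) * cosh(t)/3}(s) 2 * (s+5)/(3 * ((s+5)^2 - 1))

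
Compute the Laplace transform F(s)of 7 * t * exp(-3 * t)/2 7/(2 * (s + 3)^2)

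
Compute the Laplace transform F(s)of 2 2/s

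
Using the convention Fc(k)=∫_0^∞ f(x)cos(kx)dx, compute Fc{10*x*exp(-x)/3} 10*(1 - k^2)/(3*(k^2 + 1)^2)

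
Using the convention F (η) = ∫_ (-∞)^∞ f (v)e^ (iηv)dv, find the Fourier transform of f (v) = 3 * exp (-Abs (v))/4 3/ (2 * (η^2 + 1))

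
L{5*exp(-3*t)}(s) 5/(s + 3)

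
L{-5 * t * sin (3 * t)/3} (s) -10 * s/ (s^2 + 9)^2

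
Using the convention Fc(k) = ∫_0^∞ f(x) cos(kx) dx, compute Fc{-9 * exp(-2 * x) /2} -9/(k^2 + 4) 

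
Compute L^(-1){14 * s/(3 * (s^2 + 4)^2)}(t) 7 * t * sin(2 * t)/6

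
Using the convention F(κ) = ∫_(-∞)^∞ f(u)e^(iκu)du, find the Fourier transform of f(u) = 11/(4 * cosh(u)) 11 * pi/(4 * cosh(pi * κ/2))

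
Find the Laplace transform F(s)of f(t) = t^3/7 6/(7 * s^4)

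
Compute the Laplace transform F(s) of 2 2/s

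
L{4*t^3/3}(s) 8/s^4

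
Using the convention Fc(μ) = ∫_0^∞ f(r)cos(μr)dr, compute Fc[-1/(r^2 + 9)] -pi*exp(-3*μ)/6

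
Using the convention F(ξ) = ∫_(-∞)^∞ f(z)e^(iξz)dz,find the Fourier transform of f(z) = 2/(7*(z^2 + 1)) 2*pi*exp(-Abs(ξ))/7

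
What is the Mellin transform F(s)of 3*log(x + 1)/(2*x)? -3*pi*csc(pi*s)/(2*s - 2)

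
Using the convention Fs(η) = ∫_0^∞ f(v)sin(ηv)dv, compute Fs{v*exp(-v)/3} 2*η/(3*(η^2+1)^2)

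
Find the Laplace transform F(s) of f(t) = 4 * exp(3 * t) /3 4/(3 * (s - 3) ) 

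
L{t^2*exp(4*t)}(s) 2/(s - 4)^3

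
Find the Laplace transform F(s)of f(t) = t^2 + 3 3/s + 2/s^3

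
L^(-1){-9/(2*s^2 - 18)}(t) -3*sinh(3*t)/2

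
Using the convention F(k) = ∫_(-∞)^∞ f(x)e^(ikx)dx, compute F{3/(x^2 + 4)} 3 * pi * exp(-2 * Abs(k))/2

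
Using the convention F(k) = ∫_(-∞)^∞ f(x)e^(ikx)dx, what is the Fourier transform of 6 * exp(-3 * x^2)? 2 * sqrt(3) * sqrt(pi) * exp(-k^2/12)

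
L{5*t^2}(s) 10/s^3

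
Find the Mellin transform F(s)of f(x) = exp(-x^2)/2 gamma(s/2)/4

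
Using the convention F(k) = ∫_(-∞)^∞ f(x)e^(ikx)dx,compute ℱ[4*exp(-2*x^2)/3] 2*sqrt(2)*sqrt(pi)*exp(-k^2/8)/3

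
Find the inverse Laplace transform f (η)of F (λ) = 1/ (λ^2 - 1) sinh (η)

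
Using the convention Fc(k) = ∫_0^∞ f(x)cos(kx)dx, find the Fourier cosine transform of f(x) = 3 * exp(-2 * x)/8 3/(4 * (k^2 + 4))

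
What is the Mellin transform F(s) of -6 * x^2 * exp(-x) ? -6 * gamma(s + 2) 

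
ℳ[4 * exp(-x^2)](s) 2 * gamma(s/2)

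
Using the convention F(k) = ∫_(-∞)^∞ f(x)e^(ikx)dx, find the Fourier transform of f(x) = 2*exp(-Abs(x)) 4/(k^2 + 1)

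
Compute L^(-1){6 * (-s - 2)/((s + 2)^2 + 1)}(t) -6 * exp(-2 * t) * cos(t)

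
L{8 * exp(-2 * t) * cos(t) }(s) 8 * (s + 2) /((s + 2) ^2 + 1) 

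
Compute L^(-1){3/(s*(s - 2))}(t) 3*exp(t)*sinh(t)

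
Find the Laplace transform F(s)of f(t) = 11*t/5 11/(5*s^2)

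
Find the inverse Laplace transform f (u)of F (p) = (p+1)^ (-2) u*exp (-u)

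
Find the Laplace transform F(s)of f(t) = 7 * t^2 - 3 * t 14/s^3 - 3/s^2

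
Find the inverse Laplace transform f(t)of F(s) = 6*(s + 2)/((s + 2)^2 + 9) 6*exp(-2*t)*cos(3*t)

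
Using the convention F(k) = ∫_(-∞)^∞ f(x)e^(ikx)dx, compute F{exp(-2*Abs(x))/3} 4/(3*(k^2 + 4))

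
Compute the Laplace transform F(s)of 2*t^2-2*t 4/s^3-2/s^2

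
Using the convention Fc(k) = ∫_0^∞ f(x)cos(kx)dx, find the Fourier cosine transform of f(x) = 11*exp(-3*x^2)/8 11*sqrt(3)*sqrt(pi)*exp(-k^2/12)/48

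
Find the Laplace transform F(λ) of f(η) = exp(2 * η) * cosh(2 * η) (λ - 2) /(λ * (λ - 4) ) 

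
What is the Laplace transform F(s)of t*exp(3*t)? (s - 3)^(-2)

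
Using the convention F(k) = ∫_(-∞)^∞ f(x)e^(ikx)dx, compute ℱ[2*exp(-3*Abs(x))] 12/(k^2+9)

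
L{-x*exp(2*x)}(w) -1/(w - 2)^2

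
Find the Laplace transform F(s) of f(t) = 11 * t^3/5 66/(5 * s^4) 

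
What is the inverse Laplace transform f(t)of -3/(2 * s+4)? -3 * exp(-2 * t)/2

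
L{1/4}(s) 1/(4*s)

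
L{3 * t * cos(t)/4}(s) 3 * (s^2 - 1)/(4 * (s^2 + 1)^2)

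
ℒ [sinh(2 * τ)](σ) 2/(σ^2 - 4)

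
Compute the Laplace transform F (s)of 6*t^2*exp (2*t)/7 12/ (7*(s - 2)^3)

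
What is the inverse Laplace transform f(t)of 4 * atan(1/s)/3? 4 * sin(t)/(3 * t)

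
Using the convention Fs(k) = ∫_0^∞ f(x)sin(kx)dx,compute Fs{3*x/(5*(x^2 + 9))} 3*pi*exp(-3*k)/10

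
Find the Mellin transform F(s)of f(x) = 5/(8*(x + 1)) 5*pi*csc(pi*s)/8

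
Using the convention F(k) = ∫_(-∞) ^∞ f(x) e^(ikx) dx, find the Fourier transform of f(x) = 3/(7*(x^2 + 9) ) pi*exp(-3*Abs(k) ) /7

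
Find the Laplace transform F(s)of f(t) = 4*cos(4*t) 4*s/(s^2 + 16)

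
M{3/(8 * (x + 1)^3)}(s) 3 * pi * (s - 2) * (s - 1)/(16 * sin(pi * s))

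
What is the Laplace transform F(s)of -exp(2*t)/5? -1/(5*s - 10)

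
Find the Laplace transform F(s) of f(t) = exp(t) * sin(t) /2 1/(2 * ((s - 1) ^2 + 1) ) 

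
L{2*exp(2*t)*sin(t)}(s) 2/((s - 2)^2+1)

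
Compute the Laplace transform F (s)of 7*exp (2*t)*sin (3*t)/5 21/ (5*( (s - 2)^2+9))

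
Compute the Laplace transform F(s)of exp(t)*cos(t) (s - 1)/((s - 1)^2 + 1)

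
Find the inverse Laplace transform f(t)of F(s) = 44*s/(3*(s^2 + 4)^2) 11*t*sin(2*t)/3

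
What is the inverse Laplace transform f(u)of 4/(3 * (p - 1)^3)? 2 * u^2 * exp(u)/3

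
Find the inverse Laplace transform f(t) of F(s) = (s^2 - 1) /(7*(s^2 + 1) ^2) t*cos(t) /7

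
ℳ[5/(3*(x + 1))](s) 5*pi*csc(pi*s)/3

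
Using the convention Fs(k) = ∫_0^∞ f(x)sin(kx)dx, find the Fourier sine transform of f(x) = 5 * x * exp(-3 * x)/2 15 * k/(k^2 + 9)^2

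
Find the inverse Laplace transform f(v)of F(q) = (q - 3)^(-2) v * exp(3 * v)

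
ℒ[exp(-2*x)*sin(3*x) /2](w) 3/(2*((w+2) ^2+9) ) 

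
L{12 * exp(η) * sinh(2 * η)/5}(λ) 24/(5 * ((λ - 1)^2 - 4))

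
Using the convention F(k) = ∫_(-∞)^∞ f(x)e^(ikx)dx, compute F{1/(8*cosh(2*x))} pi/(16*cosh(pi*k/4))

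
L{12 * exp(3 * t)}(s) 12/(s - 3)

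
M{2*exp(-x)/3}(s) 2*gamma(s)/3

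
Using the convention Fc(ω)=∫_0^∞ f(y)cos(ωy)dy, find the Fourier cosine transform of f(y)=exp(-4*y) 4/(ω^2+16)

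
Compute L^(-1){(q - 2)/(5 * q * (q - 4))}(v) exp(2 * v) * cosh(2 * v)/5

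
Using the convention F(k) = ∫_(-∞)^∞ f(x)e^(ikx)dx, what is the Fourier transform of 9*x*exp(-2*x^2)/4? 9*sqrt(2)*I*sqrt(pi)*k*exp(-k^2/8)/32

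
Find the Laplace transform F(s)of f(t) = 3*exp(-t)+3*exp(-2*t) 3/(s+2)+3/(s+1)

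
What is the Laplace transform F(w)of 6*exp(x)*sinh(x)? 6/(w*(w - 2))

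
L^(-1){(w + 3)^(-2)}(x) x * exp(-3 * x)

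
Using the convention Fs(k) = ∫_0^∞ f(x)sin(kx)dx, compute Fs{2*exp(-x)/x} 2*atan(k)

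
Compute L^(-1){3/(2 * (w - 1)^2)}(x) 3 * x * exp(x)/2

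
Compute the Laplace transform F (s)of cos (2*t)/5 s/ (5*(s^2 + 4))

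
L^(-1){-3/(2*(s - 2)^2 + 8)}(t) -3*exp(2*t)*sin(2*t)/4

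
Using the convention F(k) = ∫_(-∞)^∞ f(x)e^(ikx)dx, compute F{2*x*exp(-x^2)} I*sqrt(pi)*k*exp(-k^2/4)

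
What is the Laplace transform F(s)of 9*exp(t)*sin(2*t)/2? 9/((s - 1)^2 + 4)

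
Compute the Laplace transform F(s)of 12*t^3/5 72/(5*s^4)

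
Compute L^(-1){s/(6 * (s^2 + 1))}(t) cos(t)/6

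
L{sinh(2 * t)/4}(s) 1/(2 * (s^2 - 4))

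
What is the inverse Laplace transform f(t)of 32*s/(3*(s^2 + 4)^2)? 8*t*sin(2*t)/3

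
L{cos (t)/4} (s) s/ (4 * (s^2 + 1))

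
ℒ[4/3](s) 4/ (3 * s)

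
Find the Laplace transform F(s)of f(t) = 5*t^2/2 5/s^3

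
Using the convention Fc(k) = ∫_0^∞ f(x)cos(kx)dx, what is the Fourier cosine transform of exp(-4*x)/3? 4/(3*(k^2+16))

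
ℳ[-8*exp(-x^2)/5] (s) -4*gamma(s/2)/5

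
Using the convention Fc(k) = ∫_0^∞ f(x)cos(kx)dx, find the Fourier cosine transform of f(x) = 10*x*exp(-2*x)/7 10*(4 - k^2)/(7*(k^2 + 4)^2)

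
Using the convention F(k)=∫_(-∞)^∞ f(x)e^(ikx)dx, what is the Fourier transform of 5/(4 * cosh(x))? 5 * pi/(4 * cosh(pi * k/2))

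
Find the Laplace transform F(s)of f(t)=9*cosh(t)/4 9*s/(4*(s^2 - 1))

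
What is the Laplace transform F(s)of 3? 3/s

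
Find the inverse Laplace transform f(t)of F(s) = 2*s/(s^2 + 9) 2*cos(3*t)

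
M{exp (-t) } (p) gamma (p) 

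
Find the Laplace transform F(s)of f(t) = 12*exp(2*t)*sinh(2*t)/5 24/(5*s*(s - 4))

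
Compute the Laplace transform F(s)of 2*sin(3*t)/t 2*atan(3/s)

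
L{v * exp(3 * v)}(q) (q - 3)^(-2)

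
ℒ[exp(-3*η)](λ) 1/(λ + 3)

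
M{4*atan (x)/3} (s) -2*pi*sec (pi*s/2)/ (3*s)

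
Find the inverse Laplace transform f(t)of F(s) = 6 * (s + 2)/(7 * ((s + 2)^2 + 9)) 6 * exp(-2 * t) * cos(3 * t)/7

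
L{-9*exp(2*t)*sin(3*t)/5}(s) -27/(5*(s - 2)^2 + 45)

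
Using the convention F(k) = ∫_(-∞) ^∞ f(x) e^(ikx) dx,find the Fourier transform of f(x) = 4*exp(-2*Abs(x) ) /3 16/(3*(k^2 + 4) ) 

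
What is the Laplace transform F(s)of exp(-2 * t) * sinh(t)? 1/((s + 2)^2 - 1)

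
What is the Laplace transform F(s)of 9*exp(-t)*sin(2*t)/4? 9/(2*((s + 1)^2 + 4))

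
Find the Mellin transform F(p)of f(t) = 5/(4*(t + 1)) 5*pi*csc(pi*p)/4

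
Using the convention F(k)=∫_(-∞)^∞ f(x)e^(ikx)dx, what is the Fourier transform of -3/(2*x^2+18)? -pi*exp(-3*Abs(k))/2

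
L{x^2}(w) 2/w^3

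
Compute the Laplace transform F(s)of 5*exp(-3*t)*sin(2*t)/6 5/(3*((s+3)^2+4))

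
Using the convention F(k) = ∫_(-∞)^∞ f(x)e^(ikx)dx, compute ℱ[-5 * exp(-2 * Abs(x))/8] -5/(2 * k^2 + 8)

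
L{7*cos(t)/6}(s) 7*s/(6*(s^2+1))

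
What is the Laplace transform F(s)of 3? 3/s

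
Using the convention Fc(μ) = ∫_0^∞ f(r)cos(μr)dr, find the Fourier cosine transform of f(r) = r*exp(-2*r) (4 - μ^2)/(μ^2+4)^2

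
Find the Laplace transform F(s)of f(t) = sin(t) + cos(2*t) 1/(s^2 + 1) + s/(s^2 + 4)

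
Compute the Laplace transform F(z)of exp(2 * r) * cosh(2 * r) (z - 2)/(z * (z - 4))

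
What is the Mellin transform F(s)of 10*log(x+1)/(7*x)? -10*pi*csc(pi*s)/(7*s - 7)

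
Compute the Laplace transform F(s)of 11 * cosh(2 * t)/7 11 * s/(7 * (s^2 - 4))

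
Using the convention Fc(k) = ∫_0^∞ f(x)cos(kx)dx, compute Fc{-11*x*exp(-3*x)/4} 11*(k^2 - 9)/(4*(k^2 + 9)^2)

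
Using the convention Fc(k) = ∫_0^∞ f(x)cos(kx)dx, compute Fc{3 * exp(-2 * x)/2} 3/(k^2 + 4)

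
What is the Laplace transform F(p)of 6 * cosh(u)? 6 * p/(p^2 - 1)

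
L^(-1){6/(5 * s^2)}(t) 6 * t/5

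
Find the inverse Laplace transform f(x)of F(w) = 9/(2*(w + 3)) 9*exp(-3*x)/2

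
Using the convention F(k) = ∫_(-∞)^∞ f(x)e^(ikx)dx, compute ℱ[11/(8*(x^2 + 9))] 11*pi*exp(-3*Abs(k))/24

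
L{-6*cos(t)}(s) -6*s/(s^2 + 1)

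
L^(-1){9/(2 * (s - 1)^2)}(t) 9 * t * exp(t)/2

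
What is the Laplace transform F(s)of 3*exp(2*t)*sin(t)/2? 3/(2*((s - 2)^2+1))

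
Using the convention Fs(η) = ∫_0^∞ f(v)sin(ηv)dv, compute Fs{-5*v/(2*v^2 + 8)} -5*pi*exp(-2*η)/4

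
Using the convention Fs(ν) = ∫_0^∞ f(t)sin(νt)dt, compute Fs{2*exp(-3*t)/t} 2*atan(ν/3)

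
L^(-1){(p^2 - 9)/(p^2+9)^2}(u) u * cos(3 * u)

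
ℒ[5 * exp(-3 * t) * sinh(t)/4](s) 5/(4 * ((s + 3)^2 - 1))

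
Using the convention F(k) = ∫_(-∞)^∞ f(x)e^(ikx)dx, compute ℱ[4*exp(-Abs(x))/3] 8/(3*(k^2 + 1))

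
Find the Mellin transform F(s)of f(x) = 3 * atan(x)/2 -3 * pi * sec(pi * s/2)/(4 * s)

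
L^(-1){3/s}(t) 3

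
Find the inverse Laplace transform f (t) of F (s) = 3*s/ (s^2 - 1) 3*cosh (t) 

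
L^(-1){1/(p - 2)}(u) exp(2 * u)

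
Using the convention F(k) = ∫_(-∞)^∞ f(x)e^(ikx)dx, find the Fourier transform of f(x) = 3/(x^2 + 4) 3 * pi * exp(-2 * Abs(k))/2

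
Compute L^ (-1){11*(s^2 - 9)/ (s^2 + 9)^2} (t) 11*t*cos (3*t)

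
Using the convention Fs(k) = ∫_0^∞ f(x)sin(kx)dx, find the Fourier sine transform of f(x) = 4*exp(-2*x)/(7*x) 4*atan(k/2)/7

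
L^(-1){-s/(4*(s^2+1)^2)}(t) -t*sin(t)/8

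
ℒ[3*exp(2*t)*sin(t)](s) 3/((s - 2)^2 + 1)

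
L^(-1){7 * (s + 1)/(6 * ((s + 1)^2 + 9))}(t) 7 * exp(-t) * cos(3 * t)/6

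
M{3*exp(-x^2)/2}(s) 3*gamma(s/2)/4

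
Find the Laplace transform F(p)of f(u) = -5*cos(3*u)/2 -5*p/(2*p^2 + 18)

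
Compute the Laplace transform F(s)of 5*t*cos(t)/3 5*(s^2-1)/(3*(s^2 + 1)^2)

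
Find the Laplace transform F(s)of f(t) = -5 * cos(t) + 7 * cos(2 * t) 7 * s/(s^2 + 4) - 5 * s/(s^2 + 1)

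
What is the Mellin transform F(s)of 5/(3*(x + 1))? 5*pi*csc(pi*s)/3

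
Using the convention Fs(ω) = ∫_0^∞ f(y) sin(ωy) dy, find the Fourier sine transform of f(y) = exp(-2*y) ω/(ω^2 + 4) 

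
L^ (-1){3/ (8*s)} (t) 3/8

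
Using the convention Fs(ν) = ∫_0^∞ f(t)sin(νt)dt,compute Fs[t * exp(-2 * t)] 4 * ν/(ν^2 + 4)^2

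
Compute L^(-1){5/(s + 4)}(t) 5*exp(-4*t)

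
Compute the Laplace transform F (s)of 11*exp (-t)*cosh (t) 11*(s+1)/ (s*(s+2))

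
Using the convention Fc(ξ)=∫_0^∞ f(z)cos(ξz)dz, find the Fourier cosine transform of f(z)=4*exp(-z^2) 2*sqrt(pi)*exp(-ξ^2/4)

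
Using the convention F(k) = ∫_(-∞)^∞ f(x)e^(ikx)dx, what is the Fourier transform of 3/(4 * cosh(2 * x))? 3 * pi/(8 * cosh(pi * k/4))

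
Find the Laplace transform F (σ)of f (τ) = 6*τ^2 12/σ^3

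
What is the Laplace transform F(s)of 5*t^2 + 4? 10/s^3 + 4/s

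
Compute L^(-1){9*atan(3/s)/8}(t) 9*sin(3*t)/(8*t)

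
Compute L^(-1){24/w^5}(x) x^4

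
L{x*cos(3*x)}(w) (w^2-9)/(w^2 + 9)^2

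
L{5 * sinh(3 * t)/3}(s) 5/(s^2 - 9)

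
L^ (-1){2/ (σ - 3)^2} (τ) 2 * τ * exp (3 * τ)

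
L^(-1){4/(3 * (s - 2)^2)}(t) 4 * t * exp(2 * t)/3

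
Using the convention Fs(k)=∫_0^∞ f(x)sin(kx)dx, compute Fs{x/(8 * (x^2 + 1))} pi * exp(-k)/16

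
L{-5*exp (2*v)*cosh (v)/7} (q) 5*(2 - q)/ (7*( (q - 2)^2-1))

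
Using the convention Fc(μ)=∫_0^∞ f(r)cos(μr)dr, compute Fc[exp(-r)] 1/(μ^2 + 1)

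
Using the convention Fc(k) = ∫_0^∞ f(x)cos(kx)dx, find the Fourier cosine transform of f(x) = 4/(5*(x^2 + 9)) 2*pi*exp(-3*k)/15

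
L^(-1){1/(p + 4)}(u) exp(-4 * u)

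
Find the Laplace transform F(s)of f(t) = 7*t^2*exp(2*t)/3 14/(3*(s - 2)^3)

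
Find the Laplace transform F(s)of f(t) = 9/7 9/(7*s)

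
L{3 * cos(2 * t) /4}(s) 3 * s/(4 * (s^2+4) ) 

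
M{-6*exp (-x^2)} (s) -3*gamma (s/2)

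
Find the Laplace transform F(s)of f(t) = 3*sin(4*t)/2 6/(s^2 + 16)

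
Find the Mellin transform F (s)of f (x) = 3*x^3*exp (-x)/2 3*gamma (s + 3)/2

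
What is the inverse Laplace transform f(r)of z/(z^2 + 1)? cos(r)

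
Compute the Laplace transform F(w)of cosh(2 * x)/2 w/(2 * (w^2 - 4))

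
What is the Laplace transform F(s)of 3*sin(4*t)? 12/(s^2 + 16)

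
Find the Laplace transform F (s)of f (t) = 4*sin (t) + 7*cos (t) 7*s/ (s^2 + 1) + 4/ (s^2 + 1)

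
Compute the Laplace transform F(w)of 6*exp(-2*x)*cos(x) 6*(w+2)/((w+2)^2+1)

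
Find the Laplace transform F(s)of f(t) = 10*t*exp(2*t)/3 10/(3*(s - 2)^2)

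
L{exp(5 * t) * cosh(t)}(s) (s - 5)/((s - 5)^2 - 1)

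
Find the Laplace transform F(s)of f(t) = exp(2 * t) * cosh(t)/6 (s - 2)/(6 * ((s - 2)^2 - 1))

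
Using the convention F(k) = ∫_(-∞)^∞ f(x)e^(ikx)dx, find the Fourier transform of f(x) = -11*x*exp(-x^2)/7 -11*I*sqrt(pi)*k*exp(-k^2/4)/14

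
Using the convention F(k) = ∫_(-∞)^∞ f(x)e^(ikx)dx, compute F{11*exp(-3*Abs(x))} 66/(k^2 + 9)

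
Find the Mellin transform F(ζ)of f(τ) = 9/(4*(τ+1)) 9*pi*csc(pi*ζ)/4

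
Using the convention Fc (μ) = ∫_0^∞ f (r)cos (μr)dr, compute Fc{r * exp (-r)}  (1 - μ^2)/ (μ^2 + 1)^2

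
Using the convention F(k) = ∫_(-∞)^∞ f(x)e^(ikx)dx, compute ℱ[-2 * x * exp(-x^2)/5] -I * sqrt(pi) * k * exp(-k^2/4)/5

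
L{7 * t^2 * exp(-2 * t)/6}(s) 7/(3 * (s + 2)^3)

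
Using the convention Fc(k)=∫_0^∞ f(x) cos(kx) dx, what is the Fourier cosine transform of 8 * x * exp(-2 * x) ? 8 * (4 - k^2) /(k^2 + 4) ^2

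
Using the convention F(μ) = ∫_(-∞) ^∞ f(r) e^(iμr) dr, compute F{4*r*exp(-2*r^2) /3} sqrt(2)*I*sqrt(pi)*μ*exp(-μ^2/8) /6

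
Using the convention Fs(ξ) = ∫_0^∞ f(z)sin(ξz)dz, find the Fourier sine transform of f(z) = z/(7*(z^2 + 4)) pi*exp(-2*ξ)/14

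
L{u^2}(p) 2/p^3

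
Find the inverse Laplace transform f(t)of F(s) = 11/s 11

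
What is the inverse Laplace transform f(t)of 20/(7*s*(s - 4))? 10*exp(2*t)*sinh(2*t)/7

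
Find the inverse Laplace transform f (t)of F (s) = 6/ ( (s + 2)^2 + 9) 2*exp (-2*t)*sin (3*t)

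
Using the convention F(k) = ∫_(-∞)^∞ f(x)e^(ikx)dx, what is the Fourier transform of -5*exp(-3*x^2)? -5*sqrt(3)*sqrt(pi)*exp(-k^2/12)/3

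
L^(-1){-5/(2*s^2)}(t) -5*t/2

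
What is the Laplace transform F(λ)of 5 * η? 5/λ^2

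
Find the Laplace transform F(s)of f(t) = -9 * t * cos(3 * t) 9 * (9 - s^2)/(s^2 + 9)^2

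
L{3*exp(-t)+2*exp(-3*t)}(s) 3/(s+1)+2/(s+3)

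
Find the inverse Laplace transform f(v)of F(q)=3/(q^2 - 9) sinh(3*v)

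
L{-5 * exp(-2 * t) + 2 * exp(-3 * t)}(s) 2/(s + 3) - 5/(s + 2)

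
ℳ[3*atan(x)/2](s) -3*pi*sec(pi*s/2)/(4*s)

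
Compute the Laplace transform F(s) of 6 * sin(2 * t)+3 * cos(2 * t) 12/(s^2+4)+3 * s/(s^2+4) 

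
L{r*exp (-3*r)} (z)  (z + 3)^ (-2)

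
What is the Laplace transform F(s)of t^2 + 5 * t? 2/s^3 + 5/s^2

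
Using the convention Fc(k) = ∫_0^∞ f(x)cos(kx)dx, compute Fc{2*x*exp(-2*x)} 2*(4 - k^2)/(k^2 + 4)^2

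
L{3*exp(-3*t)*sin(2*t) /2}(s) 3/((s + 3) ^2 + 4) 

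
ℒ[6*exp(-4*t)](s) 6/(s + 4)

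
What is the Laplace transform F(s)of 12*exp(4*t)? 12/(s - 4)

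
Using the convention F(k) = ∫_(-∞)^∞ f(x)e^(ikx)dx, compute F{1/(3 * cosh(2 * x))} pi/(6 * cosh(pi * k/4))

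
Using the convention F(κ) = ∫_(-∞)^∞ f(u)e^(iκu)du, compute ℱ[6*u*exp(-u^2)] 3*I*sqrt(pi)*κ*exp(-κ^2/4)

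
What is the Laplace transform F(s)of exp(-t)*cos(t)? (s + 1)/((s + 1)^2 + 1)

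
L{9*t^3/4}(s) 27/(2*s^4)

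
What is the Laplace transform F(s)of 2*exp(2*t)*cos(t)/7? 2*(s - 2)/(7*((s - 2)^2 + 1))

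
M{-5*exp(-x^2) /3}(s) -5*gamma(s/2) /6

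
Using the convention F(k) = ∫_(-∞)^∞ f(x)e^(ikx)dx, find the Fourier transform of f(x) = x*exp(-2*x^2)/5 sqrt(2)*I*sqrt(pi)*k*exp(-k^2/8)/40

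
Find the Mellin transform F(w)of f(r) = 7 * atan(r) -7 * pi * sec(pi * w/2)/(2 * w)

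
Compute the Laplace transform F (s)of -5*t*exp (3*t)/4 -5/ (4*(s - 3)^2)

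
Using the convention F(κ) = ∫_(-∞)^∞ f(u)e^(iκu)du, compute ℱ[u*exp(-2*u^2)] sqrt(2)*I*sqrt(pi)*κ*exp(-κ^2/8)/8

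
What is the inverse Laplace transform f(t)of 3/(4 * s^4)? t^3/8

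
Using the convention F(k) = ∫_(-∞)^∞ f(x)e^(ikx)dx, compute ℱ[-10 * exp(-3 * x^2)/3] -10 * sqrt(3) * sqrt(pi) * exp(-k^2/12)/9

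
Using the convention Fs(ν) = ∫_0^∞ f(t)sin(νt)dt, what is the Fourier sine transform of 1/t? pi/2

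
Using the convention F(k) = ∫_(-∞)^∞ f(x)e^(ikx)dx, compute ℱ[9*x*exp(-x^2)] 9*I*sqrt(pi)*k*exp(-k^2/4)/2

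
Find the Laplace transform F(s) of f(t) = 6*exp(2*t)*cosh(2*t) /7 6*(s - 2) /(7*s*(s - 4) ) 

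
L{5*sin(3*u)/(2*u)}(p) 5*atan(3/p)/2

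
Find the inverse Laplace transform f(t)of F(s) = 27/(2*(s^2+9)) 9*sin(3*t)/2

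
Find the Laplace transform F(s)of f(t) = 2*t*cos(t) 2*(s^2 - 1)/(s^2 + 1)^2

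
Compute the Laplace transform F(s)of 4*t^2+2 2/s+8/s^3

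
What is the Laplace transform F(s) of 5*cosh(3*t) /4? 5*s/(4*(s^2-9) ) 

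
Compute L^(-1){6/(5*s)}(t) 6/5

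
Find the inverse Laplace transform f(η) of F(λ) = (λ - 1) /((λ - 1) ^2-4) exp(η)*cosh(2*η) 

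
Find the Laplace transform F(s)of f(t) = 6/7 6/(7*s)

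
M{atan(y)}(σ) -pi*sec(pi*σ/2)/(2*σ)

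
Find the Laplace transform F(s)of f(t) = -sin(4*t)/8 -1/(2*s^2 + 32)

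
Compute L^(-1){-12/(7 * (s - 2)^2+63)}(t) -4 * exp(2 * t) * sin(3 * t)/7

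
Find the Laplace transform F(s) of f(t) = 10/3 10/(3*s) 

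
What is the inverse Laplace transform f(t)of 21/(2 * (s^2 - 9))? 7 * sinh(3 * t)/2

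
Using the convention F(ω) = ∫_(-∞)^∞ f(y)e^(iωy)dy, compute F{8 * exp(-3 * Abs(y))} 48/(ω^2 + 9)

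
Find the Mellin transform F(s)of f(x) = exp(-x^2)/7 gamma(s/2)/14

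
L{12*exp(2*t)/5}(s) 12/(5*(s - 2))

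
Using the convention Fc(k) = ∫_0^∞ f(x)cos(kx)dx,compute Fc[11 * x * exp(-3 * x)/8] 11 * (9 - k^2)/(8 * (k^2 + 9)^2)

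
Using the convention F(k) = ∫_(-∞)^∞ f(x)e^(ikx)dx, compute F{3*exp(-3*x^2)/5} sqrt(3)*sqrt(pi)*exp(-k^2/12)/5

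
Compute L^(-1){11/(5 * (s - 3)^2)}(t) 11 * t * exp(3 * t)/5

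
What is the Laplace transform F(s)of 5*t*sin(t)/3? 10*s/(3*(s^2 + 1)^2)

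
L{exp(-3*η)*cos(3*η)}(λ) (λ + 3)/((λ + 3)^2 + 9)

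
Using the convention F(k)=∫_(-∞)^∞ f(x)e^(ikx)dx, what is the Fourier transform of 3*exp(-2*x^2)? 3*sqrt(2)*sqrt(pi)*exp(-k^2/8)/2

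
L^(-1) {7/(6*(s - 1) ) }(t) 7*exp(t) /6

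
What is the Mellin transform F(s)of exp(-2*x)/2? gamma(s)/(2*2^s)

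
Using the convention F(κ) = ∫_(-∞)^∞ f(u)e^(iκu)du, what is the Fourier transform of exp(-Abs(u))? 2/(κ^2+1)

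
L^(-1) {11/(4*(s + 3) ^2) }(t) 11*t*exp(-3*t) /4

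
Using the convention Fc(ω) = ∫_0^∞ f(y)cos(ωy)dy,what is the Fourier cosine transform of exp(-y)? 1/(ω^2 + 1)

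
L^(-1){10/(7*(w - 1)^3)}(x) 5*x^2*exp(x)/7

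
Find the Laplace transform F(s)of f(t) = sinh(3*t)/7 3/(7*(s^2 - 9))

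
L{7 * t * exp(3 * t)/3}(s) 7/(3 * (s - 3)^2)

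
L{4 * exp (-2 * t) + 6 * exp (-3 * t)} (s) 6/ (s + 3) + 4/ (s + 2)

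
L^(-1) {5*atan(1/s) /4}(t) 5*sin(t) /(4*t) 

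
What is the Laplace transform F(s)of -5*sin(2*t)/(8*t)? -5*atan(2/s)/8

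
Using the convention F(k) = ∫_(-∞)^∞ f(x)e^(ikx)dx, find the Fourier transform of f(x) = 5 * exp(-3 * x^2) 5 * sqrt(3) * sqrt(pi) * exp(-k^2/12)/3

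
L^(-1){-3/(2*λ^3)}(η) -3*η^2/4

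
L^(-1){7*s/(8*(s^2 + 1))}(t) 7*cos(t)/8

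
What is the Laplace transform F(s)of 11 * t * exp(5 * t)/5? 11/(5 * (s - 5)^2)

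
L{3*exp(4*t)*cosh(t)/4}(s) 3*(s - 4)/(4*((s - 4)^2 - 1))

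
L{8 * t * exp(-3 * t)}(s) 8/(s + 3)^2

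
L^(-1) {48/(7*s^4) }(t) 8*t^3/7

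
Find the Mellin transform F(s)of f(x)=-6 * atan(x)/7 3 * pi * sec(pi * s/2)/(7 * s)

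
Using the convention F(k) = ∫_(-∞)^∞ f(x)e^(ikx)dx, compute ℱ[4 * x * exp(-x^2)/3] 2 * I * sqrt(pi) * k * exp(-k^2/4)/3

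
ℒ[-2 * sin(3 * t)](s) -6/(s^2 + 9)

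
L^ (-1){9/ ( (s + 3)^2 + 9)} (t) 3*exp (-3*t)*sin (3*t)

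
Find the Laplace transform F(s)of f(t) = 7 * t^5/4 210/s^6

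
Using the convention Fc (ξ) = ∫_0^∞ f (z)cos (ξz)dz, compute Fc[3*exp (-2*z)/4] 3/ (2*(ξ^2+4))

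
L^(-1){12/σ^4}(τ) 2 * τ^3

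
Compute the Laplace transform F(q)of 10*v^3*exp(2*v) 60/(q - 2)^4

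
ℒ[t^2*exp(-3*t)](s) 2/(s + 3)^3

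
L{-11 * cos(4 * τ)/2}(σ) -11 * σ/(2 * σ^2 + 32)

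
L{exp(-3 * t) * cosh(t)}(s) (s + 3)/((s + 3)^2 - 1)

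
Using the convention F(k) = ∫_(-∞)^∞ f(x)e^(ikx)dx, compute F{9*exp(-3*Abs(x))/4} 27/(2*(k^2 + 9))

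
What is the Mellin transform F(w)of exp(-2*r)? gamma(w)/2^w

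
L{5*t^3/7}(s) 30/(7*s^4)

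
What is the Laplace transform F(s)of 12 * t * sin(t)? 24 * s/(s^2 + 1)^2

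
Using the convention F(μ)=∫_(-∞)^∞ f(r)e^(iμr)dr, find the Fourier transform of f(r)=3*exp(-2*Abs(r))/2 6/(μ^2 + 4)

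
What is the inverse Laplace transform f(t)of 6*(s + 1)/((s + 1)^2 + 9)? 6*exp(-t)*cos(3*t)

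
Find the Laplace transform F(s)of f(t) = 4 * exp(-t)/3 4/(3 * (s + 1))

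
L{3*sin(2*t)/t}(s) 3*atan(2/s)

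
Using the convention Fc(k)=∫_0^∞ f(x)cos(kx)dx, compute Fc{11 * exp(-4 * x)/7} 44/(7 * (k^2+16))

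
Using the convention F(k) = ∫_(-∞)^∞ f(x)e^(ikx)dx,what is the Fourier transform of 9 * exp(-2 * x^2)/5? 9 * sqrt(2) * sqrt(pi) * exp(-k^2/8)/10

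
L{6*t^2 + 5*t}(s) 12/s^3 + 5/s^2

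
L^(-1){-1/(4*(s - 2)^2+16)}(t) -exp(2*t)*sin(2*t)/8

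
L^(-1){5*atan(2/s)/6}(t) 5*sin(2*t)/(6*t)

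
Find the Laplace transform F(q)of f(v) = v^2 2/q^3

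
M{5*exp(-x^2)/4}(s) 5*gamma(s/2)/8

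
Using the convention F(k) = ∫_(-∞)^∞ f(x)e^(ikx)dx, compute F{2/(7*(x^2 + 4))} pi*exp(-2*Abs(k))/7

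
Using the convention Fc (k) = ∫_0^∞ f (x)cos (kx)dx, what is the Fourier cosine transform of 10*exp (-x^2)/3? 5*sqrt (pi)*exp (-k^2/4)/3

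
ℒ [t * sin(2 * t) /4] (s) s/(s^2+4) ^2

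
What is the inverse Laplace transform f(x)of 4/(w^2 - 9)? 4*sinh(3*x)/3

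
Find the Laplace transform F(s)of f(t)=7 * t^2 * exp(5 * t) 14/(s - 5)^3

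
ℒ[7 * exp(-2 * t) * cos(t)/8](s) 7 * (s + 2)/(8 * ((s + 2)^2 + 1))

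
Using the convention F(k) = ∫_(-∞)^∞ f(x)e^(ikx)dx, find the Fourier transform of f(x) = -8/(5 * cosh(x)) -8 * pi/(5 * cosh(pi * k/2))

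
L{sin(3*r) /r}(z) atan(3/z) 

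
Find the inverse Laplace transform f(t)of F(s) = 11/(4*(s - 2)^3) 11*t^2*exp(2*t)/8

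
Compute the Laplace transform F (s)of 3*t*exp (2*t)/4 3/ (4*(s - 2)^2)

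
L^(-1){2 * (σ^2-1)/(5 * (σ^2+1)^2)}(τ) 2 * τ * cos(τ)/5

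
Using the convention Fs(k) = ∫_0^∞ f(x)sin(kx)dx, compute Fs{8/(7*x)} 4*pi/7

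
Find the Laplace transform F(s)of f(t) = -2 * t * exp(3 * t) -2/(s - 3)^2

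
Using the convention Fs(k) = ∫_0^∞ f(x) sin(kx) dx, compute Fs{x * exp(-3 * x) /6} k/(k^2 + 9) ^2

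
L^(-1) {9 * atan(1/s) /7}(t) 9 * sin(t) /(7 * t) 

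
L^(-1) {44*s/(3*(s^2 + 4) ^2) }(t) 11*t*sin(2*t) /3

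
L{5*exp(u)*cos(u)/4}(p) 5*(p - 1)/(4*((p - 1)^2 + 1))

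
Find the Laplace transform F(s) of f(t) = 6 6/s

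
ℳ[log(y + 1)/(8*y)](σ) -pi*csc(pi*σ)/(8*σ - 8)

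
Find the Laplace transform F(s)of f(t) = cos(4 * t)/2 s/(2 * (s^2+16))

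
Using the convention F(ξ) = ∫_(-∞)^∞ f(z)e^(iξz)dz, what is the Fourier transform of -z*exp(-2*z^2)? -sqrt(2)*I*sqrt(pi)*ξ*exp(-ξ^2/8)/8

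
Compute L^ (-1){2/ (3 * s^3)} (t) t^2/3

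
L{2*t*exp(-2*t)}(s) 2/(s + 2)^2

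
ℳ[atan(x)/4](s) -pi*sec(pi*s/2)/(8*s)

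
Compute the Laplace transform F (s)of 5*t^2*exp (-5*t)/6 5/ (3*(s + 5)^3)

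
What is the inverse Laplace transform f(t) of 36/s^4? 6*t^3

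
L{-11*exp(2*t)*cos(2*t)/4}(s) 11*(2 - s)/(4*((s - 2)^2 + 4))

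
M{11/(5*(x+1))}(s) 11*pi*csc(pi*s)/5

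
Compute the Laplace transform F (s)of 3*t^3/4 9/ (2*s^4)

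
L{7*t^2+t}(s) 14/s^3+s^(-2)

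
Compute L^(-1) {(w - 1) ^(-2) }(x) x*exp(x) 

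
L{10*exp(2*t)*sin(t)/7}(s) 10/(7*((s - 2)^2 + 1))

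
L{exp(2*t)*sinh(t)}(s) 1/((s - 2)^2 - 1)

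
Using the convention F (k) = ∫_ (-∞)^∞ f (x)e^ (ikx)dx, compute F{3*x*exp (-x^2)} 3*I*sqrt (pi)*k*exp (-k^2/4)/2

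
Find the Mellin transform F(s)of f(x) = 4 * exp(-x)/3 4 * gamma(s)/3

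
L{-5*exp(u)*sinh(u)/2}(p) -5/(2*p*(p - 2))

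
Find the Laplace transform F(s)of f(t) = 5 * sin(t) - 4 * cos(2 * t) 5/(s^2 + 1) - 4 * s/(s^2 + 4)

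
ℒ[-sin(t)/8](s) -1/(8 * s^2 + 8)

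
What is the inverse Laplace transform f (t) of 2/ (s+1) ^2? 2 * t * exp (-t) 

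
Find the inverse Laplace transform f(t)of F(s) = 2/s 2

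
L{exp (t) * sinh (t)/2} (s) 1/ (2 * s * (s - 2))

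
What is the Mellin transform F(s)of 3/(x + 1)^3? 3*pi*(s - 2)*(s - 1)/(2*sin(pi*s))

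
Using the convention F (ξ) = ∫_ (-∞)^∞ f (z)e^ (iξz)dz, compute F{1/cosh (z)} pi/cosh (pi*ξ/2)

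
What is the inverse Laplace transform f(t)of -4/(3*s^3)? -2*t^2/3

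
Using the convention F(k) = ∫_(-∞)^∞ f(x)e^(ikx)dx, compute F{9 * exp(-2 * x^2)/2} 9 * sqrt(2) * sqrt(pi) * exp(-k^2/8)/4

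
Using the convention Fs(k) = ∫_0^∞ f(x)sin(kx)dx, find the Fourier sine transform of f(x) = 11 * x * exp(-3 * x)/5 66 * k/(5 * (k^2 + 9)^2)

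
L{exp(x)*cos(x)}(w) (w - 1)/((w - 1)^2 + 1)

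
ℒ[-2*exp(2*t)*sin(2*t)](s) -4/((s - 2)^2 + 4)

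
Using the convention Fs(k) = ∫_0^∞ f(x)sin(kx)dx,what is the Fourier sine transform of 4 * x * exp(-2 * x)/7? 16 * k/(7 * (k^2 + 4)^2)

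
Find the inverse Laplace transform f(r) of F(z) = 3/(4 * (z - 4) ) 3 * exp(4 * r) /4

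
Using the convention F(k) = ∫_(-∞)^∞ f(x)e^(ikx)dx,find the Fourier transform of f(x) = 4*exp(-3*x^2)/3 4*sqrt(3)*sqrt(pi)*exp(-k^2/12)/9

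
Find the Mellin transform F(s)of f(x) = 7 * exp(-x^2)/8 7 * gamma(s/2)/16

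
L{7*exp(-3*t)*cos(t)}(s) 7*(s + 3)/((s + 3)^2 + 1)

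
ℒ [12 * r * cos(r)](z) 12 * (z^2 - 1)/(z^2 + 1)^2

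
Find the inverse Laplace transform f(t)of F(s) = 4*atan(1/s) 4*sin(t)/t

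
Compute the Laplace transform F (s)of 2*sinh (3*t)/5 6/ (5*(s^2 - 9))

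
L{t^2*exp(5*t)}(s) 2/(s - 5)^3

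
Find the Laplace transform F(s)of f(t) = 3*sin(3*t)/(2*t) 3*atan(3/s)/2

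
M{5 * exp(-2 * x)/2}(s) 5 * gamma(s)/(2 * 2^s)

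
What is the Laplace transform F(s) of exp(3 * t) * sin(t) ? 1/((s - 3) ^2+1) 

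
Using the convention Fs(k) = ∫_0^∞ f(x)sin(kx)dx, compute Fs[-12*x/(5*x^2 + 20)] -6*pi*exp(-2*k)/5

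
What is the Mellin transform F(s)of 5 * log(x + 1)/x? -5 * pi * csc(pi * s)/(s - 1)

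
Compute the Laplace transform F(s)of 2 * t 2/s^2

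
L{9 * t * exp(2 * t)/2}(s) 9/(2 * (s - 2)^2)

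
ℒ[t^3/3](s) 2/s^4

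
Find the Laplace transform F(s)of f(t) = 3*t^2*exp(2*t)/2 3/(s - 2)^3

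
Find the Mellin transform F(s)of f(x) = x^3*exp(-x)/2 gamma(s + 3)/2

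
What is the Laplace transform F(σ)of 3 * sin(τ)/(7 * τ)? 3 * atan(1/σ)/7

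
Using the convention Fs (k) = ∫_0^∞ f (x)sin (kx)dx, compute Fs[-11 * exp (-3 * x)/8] -11 * k/ (8 * k^2+72)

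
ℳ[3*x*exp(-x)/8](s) 3*gamma(s + 1)/8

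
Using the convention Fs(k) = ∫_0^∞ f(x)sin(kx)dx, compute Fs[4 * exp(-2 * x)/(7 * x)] 4 * atan(k/2)/7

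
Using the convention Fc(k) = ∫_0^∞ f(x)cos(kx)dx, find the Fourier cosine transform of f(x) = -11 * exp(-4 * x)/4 -11/(k^2 + 16)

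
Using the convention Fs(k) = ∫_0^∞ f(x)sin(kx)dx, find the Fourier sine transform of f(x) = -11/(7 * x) -11 * pi/14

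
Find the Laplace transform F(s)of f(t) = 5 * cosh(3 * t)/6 5 * s/(6 * (s^2-9))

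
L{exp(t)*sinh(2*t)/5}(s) 2/(5*((s - 1)^2-4))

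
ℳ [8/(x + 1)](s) 8*pi*csc(pi*s)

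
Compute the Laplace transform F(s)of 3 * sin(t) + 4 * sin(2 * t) 8/(s^2 + 4) + 3/(s^2 + 1)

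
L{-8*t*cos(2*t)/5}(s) 8*(4 - s^2)/(5*(s^2 + 4)^2)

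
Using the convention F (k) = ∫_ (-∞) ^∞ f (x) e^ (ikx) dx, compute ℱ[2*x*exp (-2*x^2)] sqrt (2)*I*sqrt (pi)*k*exp (-k^2/8) /4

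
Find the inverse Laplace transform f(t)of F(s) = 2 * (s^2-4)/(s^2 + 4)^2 2 * t * cos(2 * t)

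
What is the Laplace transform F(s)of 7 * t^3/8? 21/(4 * s^4)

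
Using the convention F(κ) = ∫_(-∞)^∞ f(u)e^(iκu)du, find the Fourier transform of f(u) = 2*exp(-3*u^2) 2*sqrt(3)*sqrt(pi)*exp(-κ^2/12)/3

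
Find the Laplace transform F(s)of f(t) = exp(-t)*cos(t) (s + 1)/((s + 1)^2 + 1)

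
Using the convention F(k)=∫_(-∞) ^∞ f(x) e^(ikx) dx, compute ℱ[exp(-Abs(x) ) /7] 2/(7*(k^2 + 1) ) 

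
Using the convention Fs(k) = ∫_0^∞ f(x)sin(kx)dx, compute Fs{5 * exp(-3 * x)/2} 5 * k/(2 * (k^2+9))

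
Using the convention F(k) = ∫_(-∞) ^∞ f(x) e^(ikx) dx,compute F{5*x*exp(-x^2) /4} 5*I*sqrt(pi)*k*exp(-k^2/4) /8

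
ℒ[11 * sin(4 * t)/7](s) 44/(7 * (s^2 + 16))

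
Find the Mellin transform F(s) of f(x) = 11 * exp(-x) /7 11 * gamma(s) /7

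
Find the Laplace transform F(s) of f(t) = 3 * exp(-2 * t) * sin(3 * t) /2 9/(2 * ((s + 2) ^2 + 9) ) 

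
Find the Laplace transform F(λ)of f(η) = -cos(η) -λ/(λ^2 + 1)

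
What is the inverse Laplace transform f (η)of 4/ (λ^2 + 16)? sin (4*η)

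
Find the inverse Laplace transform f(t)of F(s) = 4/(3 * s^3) 2 * t^2/3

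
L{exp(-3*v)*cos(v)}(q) (q + 3)/((q + 3)^2 + 1)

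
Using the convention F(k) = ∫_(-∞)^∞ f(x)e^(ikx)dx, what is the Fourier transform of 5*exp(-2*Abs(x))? 20/(k^2 + 4)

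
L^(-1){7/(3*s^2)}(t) 7*t/3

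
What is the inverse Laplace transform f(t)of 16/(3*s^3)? 8*t^2/3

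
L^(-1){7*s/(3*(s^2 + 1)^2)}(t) 7*t*sin(t)/6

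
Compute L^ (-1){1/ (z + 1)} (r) exp (-r)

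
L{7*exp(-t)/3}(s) 7/(3*(s + 1))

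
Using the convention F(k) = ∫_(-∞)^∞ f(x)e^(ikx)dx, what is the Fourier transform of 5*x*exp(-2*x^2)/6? 5*sqrt(2)*I*sqrt(pi)*k*exp(-k^2/8)/48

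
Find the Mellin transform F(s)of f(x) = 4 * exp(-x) 4 * gamma(s)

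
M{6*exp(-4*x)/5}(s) 6*gamma(s)/(5*2^(2*s))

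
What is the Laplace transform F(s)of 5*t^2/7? 10/(7*s^3)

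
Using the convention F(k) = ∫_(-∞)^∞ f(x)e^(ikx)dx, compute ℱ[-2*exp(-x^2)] -2*sqrt(pi)*exp(-k^2/4)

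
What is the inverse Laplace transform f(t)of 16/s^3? 8 * t^2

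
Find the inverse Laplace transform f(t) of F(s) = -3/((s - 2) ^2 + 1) -3 * exp(2 * t) * sin(t) 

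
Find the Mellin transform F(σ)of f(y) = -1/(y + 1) -pi*csc(pi*σ)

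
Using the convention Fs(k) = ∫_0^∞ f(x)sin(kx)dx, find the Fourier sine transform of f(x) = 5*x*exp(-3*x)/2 15*k/(k^2 + 9)^2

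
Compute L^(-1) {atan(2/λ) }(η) sin(2*η) /η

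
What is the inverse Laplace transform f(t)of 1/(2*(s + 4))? exp(-4*t)/2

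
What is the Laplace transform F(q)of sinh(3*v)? 3/(q^2 - 9)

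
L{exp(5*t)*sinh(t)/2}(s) 1/(2*((s - 5)^2 - 1))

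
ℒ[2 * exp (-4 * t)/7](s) 2/ (7 * (s+4))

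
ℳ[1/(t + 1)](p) pi * csc(pi * p)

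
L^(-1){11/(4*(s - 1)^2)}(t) 11*t*exp(t)/4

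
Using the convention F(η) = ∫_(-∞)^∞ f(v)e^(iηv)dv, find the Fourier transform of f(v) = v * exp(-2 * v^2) sqrt(2) * I * sqrt(pi) * η * exp(-η^2/8)/8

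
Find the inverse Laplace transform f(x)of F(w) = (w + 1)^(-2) x*exp(-x)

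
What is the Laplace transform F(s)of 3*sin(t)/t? 3*atan(1/s)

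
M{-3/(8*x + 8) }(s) -3*pi*csc(pi*s) /8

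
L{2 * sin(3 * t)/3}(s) 2/(s^2+9)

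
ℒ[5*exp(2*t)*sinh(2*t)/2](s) 5/(s*(s - 4))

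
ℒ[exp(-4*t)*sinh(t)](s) 1/((s + 4)^2 - 1)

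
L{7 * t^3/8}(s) 21/(4 * s^4)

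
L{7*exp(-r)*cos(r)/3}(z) 7*(z+1)/(3*((z+1)^2+1))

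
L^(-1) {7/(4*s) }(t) 7/4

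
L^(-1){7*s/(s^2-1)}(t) 7*cosh(t)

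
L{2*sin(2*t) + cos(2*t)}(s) 4/(s^2 + 4) + s/(s^2 + 4)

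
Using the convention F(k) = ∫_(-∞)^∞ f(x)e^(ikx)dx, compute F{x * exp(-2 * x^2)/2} sqrt(2) * I * sqrt(pi) * k * exp(-k^2/8)/16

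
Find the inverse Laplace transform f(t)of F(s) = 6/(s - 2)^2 6*t*exp(2*t)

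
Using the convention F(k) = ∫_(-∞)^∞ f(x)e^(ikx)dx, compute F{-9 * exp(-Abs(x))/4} -9/(2 * k^2 + 2)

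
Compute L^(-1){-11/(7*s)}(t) -11/7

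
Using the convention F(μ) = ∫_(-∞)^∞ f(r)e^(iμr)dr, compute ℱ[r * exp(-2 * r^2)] sqrt(2) * I * sqrt(pi) * μ * exp(-μ^2/8)/8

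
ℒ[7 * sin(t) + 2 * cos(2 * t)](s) 7/(s^2 + 1) + 2 * s/(s^2 + 4)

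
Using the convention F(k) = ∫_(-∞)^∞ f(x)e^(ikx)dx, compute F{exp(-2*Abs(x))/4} 1/(k^2+4)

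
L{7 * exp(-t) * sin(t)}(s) 7/((s + 1)^2 + 1)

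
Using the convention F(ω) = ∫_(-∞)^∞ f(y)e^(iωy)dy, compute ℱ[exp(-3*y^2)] sqrt(3)*sqrt(pi)*exp(-ω^2/12)/3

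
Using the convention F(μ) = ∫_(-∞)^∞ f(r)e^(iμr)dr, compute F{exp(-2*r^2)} sqrt(2)*sqrt(pi)*exp(-μ^2/8)/2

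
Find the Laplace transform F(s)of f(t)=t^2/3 2/(3 * s^3)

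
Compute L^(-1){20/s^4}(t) 10 * t^3/3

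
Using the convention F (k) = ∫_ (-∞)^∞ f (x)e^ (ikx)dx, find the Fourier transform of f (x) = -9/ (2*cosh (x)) -9*pi/ (2*cosh (pi*k/2))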